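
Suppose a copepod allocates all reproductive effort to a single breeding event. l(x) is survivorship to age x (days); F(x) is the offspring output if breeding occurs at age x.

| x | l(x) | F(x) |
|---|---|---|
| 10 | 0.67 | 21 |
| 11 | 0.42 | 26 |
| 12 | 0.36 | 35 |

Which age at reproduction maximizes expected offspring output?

Expected offspring if breeding at age x = l(x) × F(x):
  age 10: 0.67 × 21 = 14.070
  age 11: 0.42 × 26 = 10.920
  age 12: 0.36 × 35 = 12.600
Maximum at age 10 (14.070).

10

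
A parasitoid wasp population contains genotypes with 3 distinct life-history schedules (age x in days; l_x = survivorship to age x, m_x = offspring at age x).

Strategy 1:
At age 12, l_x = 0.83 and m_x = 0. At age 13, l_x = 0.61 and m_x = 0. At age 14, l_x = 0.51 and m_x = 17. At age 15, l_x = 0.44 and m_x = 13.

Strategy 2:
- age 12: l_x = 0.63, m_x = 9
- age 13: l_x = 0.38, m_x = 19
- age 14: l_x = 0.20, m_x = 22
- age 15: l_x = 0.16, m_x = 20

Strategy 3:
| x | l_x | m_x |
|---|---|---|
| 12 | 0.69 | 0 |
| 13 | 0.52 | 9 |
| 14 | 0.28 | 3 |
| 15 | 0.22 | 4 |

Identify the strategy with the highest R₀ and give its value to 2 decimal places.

Strategy 1: R₀ = 0.83×0 + 0.61×0 + 0.51×17 + 0.44×13 = 14.3900
Strategy 2: R₀ = 0.63×9 + 0.38×19 + 0.20×22 + 0.16×20 = 20.4900
Strategy 3: R₀ = 0.69×0 + 0.52×9 + 0.28×3 + 0.22×4 = 6.4000
Highest R₀: strategy 2 with 20.4900.

20.49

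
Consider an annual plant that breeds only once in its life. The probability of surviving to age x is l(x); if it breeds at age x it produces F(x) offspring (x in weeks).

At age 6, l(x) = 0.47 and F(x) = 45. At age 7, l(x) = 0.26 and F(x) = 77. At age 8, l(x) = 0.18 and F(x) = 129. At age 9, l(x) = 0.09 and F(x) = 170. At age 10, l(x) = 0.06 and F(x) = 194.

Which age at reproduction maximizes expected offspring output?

Expected offspring if breeding at age x = l(x) × F(x):
  age 6: 0.47 × 45 = 21.150
  age 7: 0.26 × 77 = 20.020
  age 8: 0.18 × 129 = 23.220
  age 9: 0.09 × 170 = 15.300
  age 10: 0.06 × 194 = 11.640
Maximum at age 8 (23.220).

8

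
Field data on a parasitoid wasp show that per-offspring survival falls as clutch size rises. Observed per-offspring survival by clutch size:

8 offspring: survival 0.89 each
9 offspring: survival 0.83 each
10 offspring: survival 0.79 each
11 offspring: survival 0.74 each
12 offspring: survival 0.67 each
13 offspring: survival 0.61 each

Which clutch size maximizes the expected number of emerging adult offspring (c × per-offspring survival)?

Expected emerging adult offspring = c × s(c):
  c=8: 8 × 0.89 = 7.120
  c=9: 9 × 0.83 = 7.470
  c=10: 10 × 0.79 = 7.900
  c=11: 11 × 0.74 = 8.140
  c=12: 12 × 0.67 = 8.040
  c=13: 13 × 0.61 = 7.930
Maximum at c = 11 (8.140 emerging adult offspring).

11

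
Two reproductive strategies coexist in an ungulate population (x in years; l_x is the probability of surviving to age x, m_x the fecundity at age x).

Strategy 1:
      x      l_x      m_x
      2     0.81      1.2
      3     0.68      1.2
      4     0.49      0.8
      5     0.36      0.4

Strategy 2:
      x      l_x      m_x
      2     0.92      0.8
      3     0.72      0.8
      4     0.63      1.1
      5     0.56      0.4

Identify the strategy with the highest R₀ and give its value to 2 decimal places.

Strategy 1: R₀ = 0.81×1.2 + 0.68×1.2 + 0.49×0.8 + 0.36×0.4 = 2.3240
Strategy 2: R₀ = 0.92×0.8 + 0.72×0.8 + 0.63×1.1 + 0.56×0.4 = 2.2290
Highest R₀: strategy 1 with 2.3240.

2.32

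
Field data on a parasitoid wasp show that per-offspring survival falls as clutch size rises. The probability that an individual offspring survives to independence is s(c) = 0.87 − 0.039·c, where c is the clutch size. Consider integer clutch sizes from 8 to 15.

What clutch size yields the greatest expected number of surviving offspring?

11

Expected surviving offspring = c × s(c):
  c=8: 8 × 0.558 = 4.464
  c=9: 9 × 0.519 = 4.671
  c=10: 10 × 0.480 = 4.800
  c=11: 11 × 0.441 = 4.851
  c=12: 12 × 0.402 = 4.824
  c=13: 13 × 0.363 = 4.719
  c=14: 14 × 0.324 = 4.536
  c=15: 15 × 0.285 = 4.275
Maximum at c = 11 (4.851 surviving offspring).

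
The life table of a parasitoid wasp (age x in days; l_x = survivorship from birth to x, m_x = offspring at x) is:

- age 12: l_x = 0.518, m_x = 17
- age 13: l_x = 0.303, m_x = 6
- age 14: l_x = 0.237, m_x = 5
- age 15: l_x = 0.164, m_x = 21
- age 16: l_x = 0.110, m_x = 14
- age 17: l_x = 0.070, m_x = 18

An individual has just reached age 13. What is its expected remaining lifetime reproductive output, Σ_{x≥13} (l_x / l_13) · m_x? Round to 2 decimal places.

l_13 = 0.303. Conditional survival from age 13 to x is l_x / l_13.
  x=13: (0.303/0.303) × 6 = 6.0000
  x=14: (0.237/0.303) × 5 = 3.9109
  x=15: (0.164/0.303) × 21 = 11.3663
  x=16: (0.110/0.303) × 14 = 5.0825
  x=17: (0.070/0.303) × 18 = 4.1584
Sum = 6.0000 + 3.9109 + 11.3663 + 5.0825 + 4.1584 = 30.5182

30.52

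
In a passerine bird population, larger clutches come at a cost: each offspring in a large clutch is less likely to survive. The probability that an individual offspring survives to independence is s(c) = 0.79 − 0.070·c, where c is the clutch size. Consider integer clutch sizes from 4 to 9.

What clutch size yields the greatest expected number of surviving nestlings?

6

Expected surviving nestlings = c × s(c):
  c=4: 4 × 0.510 = 2.040
  c=5: 5 × 0.440 = 2.200
  c=6: 6 × 0.370 = 2.220
  c=7: 7 × 0.300 = 2.100
  c=8: 8 × 0.230 = 1.840
  c=9: 9 × 0.160 = 1.440
Maximum at c = 6 (2.220 surviving nestlings).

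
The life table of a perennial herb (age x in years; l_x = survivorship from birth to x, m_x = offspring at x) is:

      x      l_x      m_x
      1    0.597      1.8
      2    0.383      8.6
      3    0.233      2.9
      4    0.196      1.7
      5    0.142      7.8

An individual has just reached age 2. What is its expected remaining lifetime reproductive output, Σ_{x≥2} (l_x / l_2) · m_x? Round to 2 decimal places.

14.13

l_2 = 0.383. Conditional survival from age 2 to x is l_x / l_2.
  x=2: (0.383/0.383) × 8.6 = 8.6000
  x=3: (0.233/0.383) × 2.9 = 1.7642
  x=4: (0.196/0.383) × 1.7 = 0.8700
  x=5: (0.142/0.383) × 7.8 = 2.8919
Sum = 8.6000 + 1.7642 + 0.8700 + 2.8919 = 14.1261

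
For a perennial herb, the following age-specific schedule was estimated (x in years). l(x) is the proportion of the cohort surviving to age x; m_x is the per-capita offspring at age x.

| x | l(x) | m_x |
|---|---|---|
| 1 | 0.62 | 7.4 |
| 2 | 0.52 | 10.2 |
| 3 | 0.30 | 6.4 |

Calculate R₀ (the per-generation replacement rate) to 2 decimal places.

R₀ = Σ l(x) m_x:
  age 1: 0.62 × 7.4 = 4.5880
  age 2: 0.52 × 10.2 = 5.3040
  age 3: 0.30 × 6.4 = 1.9200
R₀ = 4.5880 + 5.3040 + 1.9200 = 11.8120

11.81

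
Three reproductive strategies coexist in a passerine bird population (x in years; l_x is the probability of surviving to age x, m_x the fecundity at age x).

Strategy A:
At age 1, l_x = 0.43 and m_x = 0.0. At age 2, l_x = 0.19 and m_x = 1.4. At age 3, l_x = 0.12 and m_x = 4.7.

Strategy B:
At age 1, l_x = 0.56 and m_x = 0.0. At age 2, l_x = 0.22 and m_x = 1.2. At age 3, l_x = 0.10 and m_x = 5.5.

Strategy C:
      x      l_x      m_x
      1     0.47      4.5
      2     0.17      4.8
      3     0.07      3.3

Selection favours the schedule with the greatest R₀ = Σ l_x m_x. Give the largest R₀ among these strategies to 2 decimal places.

3.16

Strategy A: R₀ = 0.43×0.0 + 0.19×1.4 + 0.12×4.7 = 0.8300
Strategy B: R₀ = 0.56×0.0 + 0.22×1.2 + 0.10×5.5 = 0.8140
Strategy C: R₀ = 0.47×4.5 + 0.17×4.8 + 0.07×3.3 = 3.1620
Highest R₀: strategy C with 3.1620.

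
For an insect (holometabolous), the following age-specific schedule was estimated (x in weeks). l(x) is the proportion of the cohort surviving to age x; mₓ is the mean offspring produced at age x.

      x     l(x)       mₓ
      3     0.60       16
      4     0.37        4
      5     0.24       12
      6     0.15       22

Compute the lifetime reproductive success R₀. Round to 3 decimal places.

17.260

R₀ = Σ l(x) mₓ:
  age 3: 0.60 × 16 = 9.6000
  age 4: 0.37 × 4 = 1.4800
  age 5: 0.24 × 12 = 2.8800
  age 6: 0.15 × 22 = 3.3000
R₀ = 9.6000 + 1.4800 + 2.8800 + 3.3000 = 17.2600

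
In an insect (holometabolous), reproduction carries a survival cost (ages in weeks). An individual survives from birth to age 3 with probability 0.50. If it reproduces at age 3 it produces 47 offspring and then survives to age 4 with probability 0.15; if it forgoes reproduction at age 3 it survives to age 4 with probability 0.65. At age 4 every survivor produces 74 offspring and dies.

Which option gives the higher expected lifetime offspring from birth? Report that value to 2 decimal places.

breed at age 3: R₀ = 0.50 × (47 + 0.15 × 74) = 0.50 × 58.1000 = 29.0500
delay to age 4: R₀ = 0.50 × (0.65 × 74) = 0.50 × 48.1000 = 24.0500
Higher: breed at age 3 (29.0500).

29.05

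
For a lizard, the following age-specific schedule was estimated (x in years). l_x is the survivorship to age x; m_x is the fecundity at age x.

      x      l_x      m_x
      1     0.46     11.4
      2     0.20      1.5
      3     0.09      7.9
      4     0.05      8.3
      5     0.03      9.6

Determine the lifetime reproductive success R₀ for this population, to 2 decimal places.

6.96

R₀ = Σ l_x m_x:
  age 1: 0.46 × 11.4 = 5.2440
  age 2: 0.20 × 1.5 = 0.3000
  age 3: 0.09 × 7.9 = 0.7110
  age 4: 0.05 × 8.3 = 0.4150
  age 5: 0.03 × 9.6 = 0.2880
R₀ = 5.2440 + 0.3000 + 0.7110 + 0.4150 + 0.2880 = 6.9580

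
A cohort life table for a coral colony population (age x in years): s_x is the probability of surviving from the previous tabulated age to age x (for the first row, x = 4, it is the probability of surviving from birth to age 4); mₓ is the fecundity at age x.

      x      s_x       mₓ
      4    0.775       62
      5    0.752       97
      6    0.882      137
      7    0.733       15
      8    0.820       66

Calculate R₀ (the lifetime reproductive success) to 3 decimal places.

Survivorship from birth: l_x = s_4·s_5·…·s_x.
  l_4 = 0.77500
  l_5 = 0.58280
  l_6 = 0.51403
  l_7 = 0.37678
  l_8 = 0.30896
R₀ = Σ l_x mₓ:
  age 4: 0.77500 × 62 = 48.0500
  age 5: 0.58280 × 97 = 56.5316
  age 6: 0.51403 × 137 = 70.4221
  age 7: 0.37678 × 15 = 5.6517
  age 8: 0.30896 × 66 = 20.3914
R₀ = 48.0500 + 56.5316 + 70.4221 + 5.6517 + 20.3914 = 201.0468

201.047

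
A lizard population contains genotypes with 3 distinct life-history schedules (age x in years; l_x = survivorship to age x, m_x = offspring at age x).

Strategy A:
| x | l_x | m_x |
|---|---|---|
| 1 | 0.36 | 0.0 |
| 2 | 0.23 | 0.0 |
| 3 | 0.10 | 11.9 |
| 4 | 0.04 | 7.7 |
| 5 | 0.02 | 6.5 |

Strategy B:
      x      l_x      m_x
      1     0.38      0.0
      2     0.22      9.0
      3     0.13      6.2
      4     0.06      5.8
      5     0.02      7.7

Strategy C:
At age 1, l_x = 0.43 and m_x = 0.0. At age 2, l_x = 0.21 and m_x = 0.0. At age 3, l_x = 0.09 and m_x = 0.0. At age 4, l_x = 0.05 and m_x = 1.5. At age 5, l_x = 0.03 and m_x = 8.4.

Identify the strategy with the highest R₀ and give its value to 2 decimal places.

3.29

Strategy A: R₀ = 0.36×0.0 + 0.23×0.0 + 0.10×11.9 + 0.04×7.7 + 0.02×6.5 = 1.6280
Strategy B: R₀ = 0.38×0.0 + 0.22×9.0 + 0.13×6.2 + 0.06×5.8 + 0.02×7.7 = 3.2880
Strategy C: R₀ = 0.43×0.0 + 0.21×0.0 + 0.09×0.0 + 0.05×1.5 + 0.03×8.4 = 0.3270
Highest R₀: strategy B with 3.2880.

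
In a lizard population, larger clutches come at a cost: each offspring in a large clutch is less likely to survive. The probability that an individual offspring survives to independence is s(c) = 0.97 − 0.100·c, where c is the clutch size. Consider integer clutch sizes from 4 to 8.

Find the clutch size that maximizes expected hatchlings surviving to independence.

Expected hatchlings surviving to independence = c × s(c):
  c=4: 4 × 0.570 = 2.280
  c=5: 5 × 0.470 = 2.350
  c=6: 6 × 0.370 = 2.220
  c=7: 7 × 0.270 = 1.890
  c=8: 8 × 0.170 = 1.360
Maximum at c = 5 (2.350 hatchlings surviving to independence).

5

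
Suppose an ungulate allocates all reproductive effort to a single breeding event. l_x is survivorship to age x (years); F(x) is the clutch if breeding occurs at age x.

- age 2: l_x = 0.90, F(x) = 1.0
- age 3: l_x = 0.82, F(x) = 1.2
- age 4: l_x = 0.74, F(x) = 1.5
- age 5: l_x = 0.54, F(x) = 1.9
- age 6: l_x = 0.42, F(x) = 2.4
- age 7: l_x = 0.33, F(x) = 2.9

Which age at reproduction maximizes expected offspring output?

Expected offspring if breeding at age x = l_x × F(x):
  age 2: 0.90 × 1.0 = 0.900
  age 3: 0.82 × 1.2 = 0.984
  age 4: 0.74 × 1.5 = 1.110
  age 5: 0.54 × 1.9 = 1.026
  age 6: 0.42 × 2.4 = 1.008
  age 7: 0.33 × 2.9 = 0.957
Maximum at age 4 (1.110).

4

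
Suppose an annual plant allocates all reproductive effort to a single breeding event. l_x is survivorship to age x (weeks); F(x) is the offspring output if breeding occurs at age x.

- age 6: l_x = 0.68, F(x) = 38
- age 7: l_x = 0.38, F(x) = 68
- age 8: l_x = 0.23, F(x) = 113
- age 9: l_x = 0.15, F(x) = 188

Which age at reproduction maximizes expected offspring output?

9

Expected offspring if breeding at age x = l_x × F(x):
  age 6: 0.68 × 38 = 25.840
  age 7: 0.38 × 68 = 25.840
  age 8: 0.23 × 113 = 25.990
  age 9: 0.15 × 188 = 28.200
Maximum at age 9 (28.200).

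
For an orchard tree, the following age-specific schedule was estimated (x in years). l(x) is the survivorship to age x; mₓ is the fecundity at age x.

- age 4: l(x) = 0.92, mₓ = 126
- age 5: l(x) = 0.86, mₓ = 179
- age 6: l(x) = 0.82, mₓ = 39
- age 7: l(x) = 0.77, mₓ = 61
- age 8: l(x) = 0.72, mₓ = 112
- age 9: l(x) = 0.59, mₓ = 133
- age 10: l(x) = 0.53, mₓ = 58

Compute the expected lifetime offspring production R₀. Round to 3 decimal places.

R₀ = Σ l(x) mₓ:
  age 4: 0.92 × 126 = 115.9200
  age 5: 0.86 × 179 = 153.9400
  age 6: 0.82 × 39 = 31.9800
  age 7: 0.77 × 61 = 46.9700
  age 8: 0.72 × 112 = 80.6400
  age 9: 0.59 × 133 = 78.4700
  age 10: 0.53 × 58 = 30.7400
R₀ = 115.9200 + 153.9400 + 31.9800 + 46.9700 + 80.6400 + 78.4700 + 30.7400 = 538.6600

538.660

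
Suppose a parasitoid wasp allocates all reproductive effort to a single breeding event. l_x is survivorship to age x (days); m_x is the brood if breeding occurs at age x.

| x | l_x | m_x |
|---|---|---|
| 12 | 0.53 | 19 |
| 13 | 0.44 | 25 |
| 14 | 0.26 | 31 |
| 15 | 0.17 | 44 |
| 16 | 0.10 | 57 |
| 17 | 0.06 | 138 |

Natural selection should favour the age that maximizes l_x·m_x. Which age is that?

Expected offspring if breeding at age x = l_x × m_x:
  age 12: 0.53 × 19 = 10.070
  age 13: 0.44 × 25 = 11.000
  age 14: 0.26 × 31 = 8.060
  age 15: 0.17 × 44 = 7.480
  age 16: 0.10 × 57 = 5.700
  age 17: 0.06 × 138 = 8.280
Maximum at age 13 (11.000).

13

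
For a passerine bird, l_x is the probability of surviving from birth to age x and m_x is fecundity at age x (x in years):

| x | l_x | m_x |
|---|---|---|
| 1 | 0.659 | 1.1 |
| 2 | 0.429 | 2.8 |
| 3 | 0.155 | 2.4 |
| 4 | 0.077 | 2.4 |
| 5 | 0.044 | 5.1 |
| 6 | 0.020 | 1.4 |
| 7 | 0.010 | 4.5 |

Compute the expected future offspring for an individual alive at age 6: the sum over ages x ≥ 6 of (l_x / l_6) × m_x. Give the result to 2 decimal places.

l_6 = 0.020. Conditional survival from age 6 to x is l_x / l_6.
  x=6: (0.020/0.020) × 1.4 = 1.4000
  x=7: (0.010/0.020) × 4.5 = 2.2500
Sum = 1.4000 + 2.2500 = 3.6500

3.65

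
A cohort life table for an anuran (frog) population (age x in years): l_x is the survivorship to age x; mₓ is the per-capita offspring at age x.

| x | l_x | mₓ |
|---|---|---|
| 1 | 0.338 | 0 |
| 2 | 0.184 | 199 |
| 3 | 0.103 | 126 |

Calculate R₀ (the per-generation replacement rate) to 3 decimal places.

R₀ = Σ l_x mₓ:
  age 1: 0.338 × 0 = 0.0000
  age 2: 0.184 × 199 = 36.6160
  age 3: 0.103 × 126 = 12.9780
R₀ = 0.0000 + 36.6160 + 12.9780 = 49.5940

49.594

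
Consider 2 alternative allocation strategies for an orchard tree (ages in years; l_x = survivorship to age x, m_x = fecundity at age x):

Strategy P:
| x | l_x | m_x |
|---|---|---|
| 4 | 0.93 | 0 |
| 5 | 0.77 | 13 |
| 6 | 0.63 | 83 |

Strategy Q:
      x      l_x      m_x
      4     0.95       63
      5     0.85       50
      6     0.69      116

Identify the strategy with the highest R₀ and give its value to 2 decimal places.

Strategy P: R₀ = 0.93×0 + 0.77×13 + 0.63×83 = 62.3000
Strategy Q: R₀ = 0.95×63 + 0.85×50 + 0.69×116 = 182.3900
Highest R₀: strategy Q with 182.3900.

182.39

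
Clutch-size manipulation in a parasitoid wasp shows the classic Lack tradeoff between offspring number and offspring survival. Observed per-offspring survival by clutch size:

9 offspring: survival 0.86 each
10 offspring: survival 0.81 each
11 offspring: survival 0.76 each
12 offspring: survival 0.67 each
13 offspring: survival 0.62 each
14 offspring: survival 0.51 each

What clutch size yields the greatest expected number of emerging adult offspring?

11

Expected emerging adult offspring = c × s(c):
  c=9: 9 × 0.86 = 7.740
  c=10: 10 × 0.81 = 8.100
  c=11: 11 × 0.76 = 8.360
  c=12: 12 × 0.67 = 8.040
  c=13: 13 × 0.62 = 8.060
  c=14: 14 × 0.51 = 7.140
Maximum at c = 11 (8.360 emerging adult offspring).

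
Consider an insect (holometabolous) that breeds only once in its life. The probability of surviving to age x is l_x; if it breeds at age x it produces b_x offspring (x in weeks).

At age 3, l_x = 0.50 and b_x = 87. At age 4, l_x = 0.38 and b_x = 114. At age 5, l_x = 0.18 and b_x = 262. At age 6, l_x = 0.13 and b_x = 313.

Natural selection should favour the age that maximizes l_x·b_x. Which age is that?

5

Expected offspring if breeding at age x = l_x × b_x:
  age 3: 0.50 × 87 = 43.500
  age 4: 0.38 × 114 = 43.320
  age 5: 0.18 × 262 = 47.160
  age 6: 0.13 × 313 = 40.690
Maximum at age 5 (47.160).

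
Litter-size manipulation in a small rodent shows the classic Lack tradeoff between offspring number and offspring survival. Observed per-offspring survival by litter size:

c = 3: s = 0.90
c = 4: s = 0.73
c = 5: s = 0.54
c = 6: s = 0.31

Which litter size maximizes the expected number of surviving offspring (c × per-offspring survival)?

Expected surviving offspring = c × s(c):
  c=3: 3 × 0.90 = 2.700
  c=4: 4 × 0.73 = 2.920
  c=5: 5 × 0.54 = 2.700
  c=6: 6 × 0.31 = 1.860
Maximum at c = 4 (2.920 surviving offspring).

4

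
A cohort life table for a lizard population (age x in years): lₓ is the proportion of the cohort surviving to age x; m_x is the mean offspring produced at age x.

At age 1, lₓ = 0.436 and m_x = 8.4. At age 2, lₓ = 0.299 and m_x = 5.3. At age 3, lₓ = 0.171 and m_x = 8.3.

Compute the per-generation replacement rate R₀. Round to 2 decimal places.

6.67

R₀ = Σ lₓ m_x:
  age 1: 0.436 × 8.4 = 3.6624
  age 2: 0.299 × 5.3 = 1.5847
  age 3: 0.171 × 8.3 = 1.4193
R₀ = 3.6624 + 1.5847 + 1.4193 = 6.6664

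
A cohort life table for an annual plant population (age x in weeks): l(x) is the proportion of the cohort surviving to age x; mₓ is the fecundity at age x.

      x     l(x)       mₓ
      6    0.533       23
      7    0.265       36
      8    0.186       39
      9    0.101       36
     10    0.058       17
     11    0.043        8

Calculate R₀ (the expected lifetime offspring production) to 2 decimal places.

34.02

R₀ = Σ l(x) mₓ:
  age 6: 0.533 × 23 = 12.2590
  age 7: 0.265 × 36 = 9.5400
  age 8: 0.186 × 39 = 7.2540
  age 9: 0.101 × 36 = 3.6360
  age 10: 0.058 × 17 = 0.9860
  age 11: 0.043 × 8 = 0.3440
R₀ = 12.2590 + 9.5400 + 7.2540 + 3.6360 + 0.9860 + 0.3440 = 34.0190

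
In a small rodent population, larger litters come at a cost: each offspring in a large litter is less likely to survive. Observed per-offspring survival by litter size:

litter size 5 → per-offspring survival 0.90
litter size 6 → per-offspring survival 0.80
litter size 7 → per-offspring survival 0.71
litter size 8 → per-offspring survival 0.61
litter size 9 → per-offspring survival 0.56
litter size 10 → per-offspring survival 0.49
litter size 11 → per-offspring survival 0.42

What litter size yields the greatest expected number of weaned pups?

9

Expected weaned pups = c × s(c):
  c=5: 5 × 0.90 = 4.500
  c=6: 6 × 0.80 = 4.800
  c=7: 7 × 0.71 = 4.970
  c=8: 8 × 0.61 = 4.880
  c=9: 9 × 0.56 = 5.040
  c=10: 10 × 0.49 = 4.900
  c=11: 11 × 0.42 = 4.620
Maximum at c = 9 (5.040 weaned pups).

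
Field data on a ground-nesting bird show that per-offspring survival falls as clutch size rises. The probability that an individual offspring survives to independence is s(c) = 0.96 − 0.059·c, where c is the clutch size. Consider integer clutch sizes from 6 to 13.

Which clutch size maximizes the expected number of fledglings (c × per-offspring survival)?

Expected fledglings = c × s(c):
  c=6: 6 × 0.606 = 3.636
  c=7: 7 × 0.547 = 3.829
  c=8: 8 × 0.488 = 3.904
  c=9: 9 × 0.429 = 3.861
  c=10: 10 × 0.370 = 3.700
  c=11: 11 × 0.311 = 3.421
  c=12: 12 × 0.252 = 3.024
  c=13: 13 × 0.193 = 2.509
Maximum at c = 8 (3.904 fledglings).

8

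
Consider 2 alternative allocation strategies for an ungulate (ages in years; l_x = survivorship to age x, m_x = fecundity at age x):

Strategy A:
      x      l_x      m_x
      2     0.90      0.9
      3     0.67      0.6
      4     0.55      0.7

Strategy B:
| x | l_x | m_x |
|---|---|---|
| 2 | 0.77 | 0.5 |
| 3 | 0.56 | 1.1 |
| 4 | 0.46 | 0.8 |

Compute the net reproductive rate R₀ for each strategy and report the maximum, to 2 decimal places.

1.60

Strategy A: R₀ = 0.90×0.9 + 0.67×0.6 + 0.55×0.7 = 1.5970
Strategy B: R₀ = 0.77×0.5 + 0.56×1.1 + 0.46×0.8 = 1.3690
Highest R₀: strategy A with 1.5970.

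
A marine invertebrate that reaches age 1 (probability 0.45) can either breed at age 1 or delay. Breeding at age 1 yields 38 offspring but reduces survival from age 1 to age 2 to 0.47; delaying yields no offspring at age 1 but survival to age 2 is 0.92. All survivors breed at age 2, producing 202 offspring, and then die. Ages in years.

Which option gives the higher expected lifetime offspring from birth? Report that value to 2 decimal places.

83.63

breed at age 1: R₀ = 0.45 × (38 + 0.47 × 202) = 0.45 × 132.9400 = 59.8230
delay to age 2: R₀ = 0.45 × (0.92 × 202) = 0.45 × 185.8400 = 83.6280
Higher: delay to age 2 (83.6280).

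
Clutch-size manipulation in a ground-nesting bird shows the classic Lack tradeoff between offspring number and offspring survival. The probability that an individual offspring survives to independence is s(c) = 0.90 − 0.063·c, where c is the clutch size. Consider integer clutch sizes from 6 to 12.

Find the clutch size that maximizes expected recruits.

7

Expected recruits = c × s(c):
  c=6: 6 × 0.522 = 3.132
  c=7: 7 × 0.459 = 3.213
  c=8: 8 × 0.396 = 3.168
  c=9: 9 × 0.333 = 2.997
  c=10: 10 × 0.270 = 2.700
  c=11: 11 × 0.207 = 2.277
  c=12: 12 × 0.144 = 1.728
Maximum at c = 7 (3.213 recruits).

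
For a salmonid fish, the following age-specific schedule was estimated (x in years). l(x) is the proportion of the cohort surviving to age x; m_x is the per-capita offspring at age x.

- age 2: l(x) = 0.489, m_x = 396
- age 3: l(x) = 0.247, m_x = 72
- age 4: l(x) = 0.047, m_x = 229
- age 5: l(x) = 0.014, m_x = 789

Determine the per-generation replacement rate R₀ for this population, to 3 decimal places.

233.237

R₀ = Σ l(x) m_x:
  age 2: 0.489 × 396 = 193.6440
  age 3: 0.247 × 72 = 17.7840
  age 4: 0.047 × 229 = 10.7630
  age 5: 0.014 × 789 = 11.0460
R₀ = 193.6440 + 17.7840 + 10.7630 + 11.0460 = 233.2370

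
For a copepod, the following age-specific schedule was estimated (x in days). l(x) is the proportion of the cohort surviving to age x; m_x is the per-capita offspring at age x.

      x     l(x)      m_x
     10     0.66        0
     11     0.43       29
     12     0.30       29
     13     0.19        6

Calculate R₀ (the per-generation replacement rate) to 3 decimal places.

R₀ = Σ l(x) m_x:
  age 10: 0.66 × 0 = 0.0000
  age 11: 0.43 × 29 = 12.4700
  age 12: 0.30 × 29 = 8.7000
  age 13: 0.19 × 6 = 1.1400
R₀ = 0.0000 + 12.4700 + 8.7000 + 1.1400 = 22.3100

22.310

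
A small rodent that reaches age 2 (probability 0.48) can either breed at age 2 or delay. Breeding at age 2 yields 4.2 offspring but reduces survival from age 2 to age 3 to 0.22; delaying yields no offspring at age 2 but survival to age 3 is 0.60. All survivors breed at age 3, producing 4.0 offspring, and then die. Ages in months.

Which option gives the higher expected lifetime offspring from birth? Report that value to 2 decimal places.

2.44

breed at age 2: R₀ = 0.48 × (4.2 + 0.22 × 4.0) = 0.48 × 5.0800 = 2.4384
delay to age 3: R₀ = 0.48 × (0.60 × 4.0) = 0.48 × 2.4000 = 1.1520
Higher: breed at age 2 (2.4384).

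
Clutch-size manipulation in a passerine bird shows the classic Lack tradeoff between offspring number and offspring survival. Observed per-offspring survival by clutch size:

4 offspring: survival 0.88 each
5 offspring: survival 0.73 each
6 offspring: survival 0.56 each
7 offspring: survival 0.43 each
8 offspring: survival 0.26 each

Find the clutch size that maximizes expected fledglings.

Expected fledglings = c × s(c):
  c=4: 4 × 0.88 = 3.520
  c=5: 5 × 0.73 = 3.650
  c=6: 6 × 0.56 = 3.360
  c=7: 7 × 0.43 = 3.010
  c=8: 8 × 0.26 = 2.080
Maximum at c = 5 (3.650 fledglings).

5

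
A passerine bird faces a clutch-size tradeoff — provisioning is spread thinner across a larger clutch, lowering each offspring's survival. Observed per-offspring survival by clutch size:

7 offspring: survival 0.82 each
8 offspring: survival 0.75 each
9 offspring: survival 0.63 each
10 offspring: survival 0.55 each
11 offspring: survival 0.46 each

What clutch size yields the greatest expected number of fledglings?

Expected fledglings = c × s(c):
  c=7: 7 × 0.82 = 5.740
  c=8: 8 × 0.75 = 6.000
  c=9: 9 × 0.63 = 5.670
  c=10: 10 × 0.55 = 5.500
  c=11: 11 × 0.46 = 5.060
Maximum at c = 8 (6.000 fledglings).

8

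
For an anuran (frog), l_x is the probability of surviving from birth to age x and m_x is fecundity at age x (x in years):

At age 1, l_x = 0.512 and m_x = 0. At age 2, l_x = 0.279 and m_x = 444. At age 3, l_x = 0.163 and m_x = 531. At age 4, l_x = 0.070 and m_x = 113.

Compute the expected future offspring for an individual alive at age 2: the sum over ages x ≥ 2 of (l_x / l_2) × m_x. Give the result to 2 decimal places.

782.58

l_2 = 0.279. Conditional survival from age 2 to x is l_x / l_2.
  x=2: (0.279/0.279) × 444 = 444.0000
  x=3: (0.163/0.279) × 531 = 310.2258
  x=4: (0.070/0.279) × 113 = 28.3513
Sum = 444.0000 + 310.2258 + 28.3513 = 782.5771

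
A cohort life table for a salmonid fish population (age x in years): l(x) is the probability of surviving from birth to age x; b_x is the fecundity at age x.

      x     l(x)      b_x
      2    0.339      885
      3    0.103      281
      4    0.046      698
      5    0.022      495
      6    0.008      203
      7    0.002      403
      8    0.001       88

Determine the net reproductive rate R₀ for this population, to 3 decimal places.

R₀ = Σ l(x) b_x:
  age 2: 0.339 × 885 = 300.0150
  age 3: 0.103 × 281 = 28.9430
  age 4: 0.046 × 698 = 32.1080
  age 5: 0.022 × 495 = 10.8900
  age 6: 0.008 × 203 = 1.6240
  age 7: 0.002 × 403 = 0.8060
  age 8: 0.001 × 88 = 0.0880
R₀ = 300.0150 + 28.9430 + 32.1080 + 10.8900 + 1.6240 + 0.8060 + 0.0880 = 374.4740

374.474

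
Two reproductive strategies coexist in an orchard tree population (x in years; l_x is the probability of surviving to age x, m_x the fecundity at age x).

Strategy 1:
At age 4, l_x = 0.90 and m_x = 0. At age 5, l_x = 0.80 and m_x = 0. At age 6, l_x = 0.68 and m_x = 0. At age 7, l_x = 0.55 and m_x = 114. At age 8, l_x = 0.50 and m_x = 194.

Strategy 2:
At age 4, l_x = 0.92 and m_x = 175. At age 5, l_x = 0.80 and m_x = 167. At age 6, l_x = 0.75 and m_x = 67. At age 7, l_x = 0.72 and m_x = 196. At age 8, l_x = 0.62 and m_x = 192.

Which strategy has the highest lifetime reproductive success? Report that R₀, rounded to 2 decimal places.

605.01

Strategy 1: R₀ = 0.90×0 + 0.80×0 + 0.68×0 + 0.55×114 + 0.50×194 = 159.7000
Strategy 2: R₀ = 0.92×175 + 0.80×167 + 0.75×67 + 0.72×196 + 0.62×192 = 605.0100
Highest R₀: strategy 2 with 605.0100.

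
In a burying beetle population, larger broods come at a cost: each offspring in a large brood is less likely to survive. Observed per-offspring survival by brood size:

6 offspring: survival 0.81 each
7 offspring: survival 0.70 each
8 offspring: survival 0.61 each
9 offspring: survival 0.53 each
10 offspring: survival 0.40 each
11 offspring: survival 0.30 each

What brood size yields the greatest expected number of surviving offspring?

7

Expected surviving offspring = c × s(c):
  c=6: 6 × 0.81 = 4.860
  c=7: 7 × 0.70 = 4.900
  c=8: 8 × 0.61 = 4.880
  c=9: 9 × 0.53 = 4.770
  c=10: 10 × 0.40 = 4.000
  c=11: 11 × 0.30 = 3.300
Maximum at c = 7 (4.900 surviving offspring).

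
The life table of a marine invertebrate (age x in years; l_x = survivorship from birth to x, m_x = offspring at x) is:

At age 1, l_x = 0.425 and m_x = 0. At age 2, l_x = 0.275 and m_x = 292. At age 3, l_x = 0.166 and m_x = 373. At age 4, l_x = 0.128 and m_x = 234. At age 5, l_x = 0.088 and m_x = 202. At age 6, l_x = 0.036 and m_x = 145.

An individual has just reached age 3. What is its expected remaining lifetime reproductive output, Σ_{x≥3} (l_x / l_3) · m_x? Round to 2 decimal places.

691.96

l_3 = 0.166. Conditional survival from age 3 to x is l_x / l_3.
  x=3: (0.166/0.166) × 373 = 373.0000
  x=4: (0.128/0.166) × 234 = 180.4337
  x=5: (0.088/0.166) × 202 = 107.0843
  x=6: (0.036/0.166) × 145 = 31.4458
Sum = 373.0000 + 180.4337 + 107.0843 + 31.4458 = 691.9639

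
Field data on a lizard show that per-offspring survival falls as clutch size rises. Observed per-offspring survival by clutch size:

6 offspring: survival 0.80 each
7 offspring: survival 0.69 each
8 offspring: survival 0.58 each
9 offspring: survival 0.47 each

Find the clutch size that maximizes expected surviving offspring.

Expected surviving offspring = c × s(c):
  c=6: 6 × 0.80 = 4.800
  c=7: 7 × 0.69 = 4.830
  c=8: 8 × 0.58 = 4.640
  c=9: 9 × 0.47 = 4.230
Maximum at c = 7 (4.830 surviving offspring).

7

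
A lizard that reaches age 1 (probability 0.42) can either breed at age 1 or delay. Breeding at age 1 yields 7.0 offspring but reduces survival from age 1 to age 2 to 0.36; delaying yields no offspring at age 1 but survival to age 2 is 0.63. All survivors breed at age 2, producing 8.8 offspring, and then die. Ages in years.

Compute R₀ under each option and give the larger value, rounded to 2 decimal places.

breed at age 1: R₀ = 0.42 × (7.0 + 0.36 × 8.8) = 0.42 × 10.1680 = 4.2706
delay to age 2: R₀ = 0.42 × (0.63 × 8.8) = 0.42 × 5.5440 = 2.3285
Higher: breed at age 1 (4.2706).

4.27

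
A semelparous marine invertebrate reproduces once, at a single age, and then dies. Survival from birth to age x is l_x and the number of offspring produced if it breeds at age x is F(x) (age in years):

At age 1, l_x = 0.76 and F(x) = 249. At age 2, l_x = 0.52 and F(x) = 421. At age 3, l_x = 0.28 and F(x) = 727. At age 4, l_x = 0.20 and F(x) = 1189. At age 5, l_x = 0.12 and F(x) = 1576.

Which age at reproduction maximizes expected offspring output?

Expected offspring if breeding at age x = l_x × F(x):
  age 1: 0.76 × 249 = 189.240
  age 2: 0.52 × 421 = 218.920
  age 3: 0.28 × 727 = 203.560
  age 4: 0.20 × 1189 = 237.800
  age 5: 0.12 × 1576 = 189.120
Maximum at age 4 (237.800).

4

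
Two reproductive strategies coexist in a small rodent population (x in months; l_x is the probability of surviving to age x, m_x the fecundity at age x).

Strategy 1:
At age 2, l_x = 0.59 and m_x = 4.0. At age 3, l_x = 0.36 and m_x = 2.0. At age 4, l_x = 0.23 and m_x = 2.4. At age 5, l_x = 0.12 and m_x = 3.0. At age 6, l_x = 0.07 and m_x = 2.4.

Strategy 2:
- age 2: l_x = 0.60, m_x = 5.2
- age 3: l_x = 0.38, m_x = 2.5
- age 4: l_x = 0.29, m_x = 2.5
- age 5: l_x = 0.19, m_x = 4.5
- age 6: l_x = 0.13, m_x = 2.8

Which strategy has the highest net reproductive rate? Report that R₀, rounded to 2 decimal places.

Strategy 1: R₀ = 0.59×4.0 + 0.36×2.0 + 0.23×2.4 + 0.12×3.0 + 0.07×2.4 = 4.1600
Strategy 2: R₀ = 0.60×5.2 + 0.38×2.5 + 0.29×2.5 + 0.19×4.5 + 0.13×2.8 = 6.0140
Highest R₀: strategy 2 with 6.0140.

6.01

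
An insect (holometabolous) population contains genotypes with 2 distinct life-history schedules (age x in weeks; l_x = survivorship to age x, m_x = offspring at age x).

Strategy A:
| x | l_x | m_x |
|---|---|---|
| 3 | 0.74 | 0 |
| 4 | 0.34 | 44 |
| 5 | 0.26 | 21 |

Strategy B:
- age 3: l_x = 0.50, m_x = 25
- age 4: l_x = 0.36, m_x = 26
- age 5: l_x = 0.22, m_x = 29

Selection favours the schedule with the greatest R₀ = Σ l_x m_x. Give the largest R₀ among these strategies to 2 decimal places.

Strategy A: R₀ = 0.74×0 + 0.34×44 + 0.26×21 = 20.4200
Strategy B: R₀ = 0.50×25 + 0.36×26 + 0.22×29 = 28.2400
Highest R₀: strategy B with 28.2400.

28.24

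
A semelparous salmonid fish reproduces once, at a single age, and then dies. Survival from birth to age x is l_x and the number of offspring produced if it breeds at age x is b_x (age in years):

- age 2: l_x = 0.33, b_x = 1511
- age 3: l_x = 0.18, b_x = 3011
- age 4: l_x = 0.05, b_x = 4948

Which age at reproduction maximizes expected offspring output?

3

Expected offspring if breeding at age x = l_x × b_x:
  age 2: 0.33 × 1511 = 498.630
  age 3: 0.18 × 3011 = 541.980
  age 4: 0.05 × 4948 = 247.400
Maximum at age 3 (541.980).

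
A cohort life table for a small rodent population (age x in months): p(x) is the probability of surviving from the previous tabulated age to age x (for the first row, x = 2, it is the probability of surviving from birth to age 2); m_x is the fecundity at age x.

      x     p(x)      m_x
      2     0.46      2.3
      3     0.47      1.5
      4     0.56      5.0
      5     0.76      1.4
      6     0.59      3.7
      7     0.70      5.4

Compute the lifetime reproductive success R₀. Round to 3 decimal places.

2.523

Survivorship from birth: l_x = p_2·p_3·…·p_x.
  l_2 = 0.46000
  l_3 = 0.21620
  l_4 = 0.12107
  l_5 = 0.09201
  l_6 = 0.05429
  l_7 = 0.03800
R₀ = Σ l_x m_x:
  age 2: 0.46000 × 2.3 = 1.0580
  age 3: 0.21620 × 1.5 = 0.3243
  age 4: 0.12107 × 5.0 = 0.6053
  age 5: 0.09201 × 1.4 = 0.1288
  age 6: 0.05429 × 3.7 = 0.2009
  age 7: 0.03800 × 5.4 = 0.2052
R₀ = 1.0580 + 0.3243 + 0.6053 + 0.1288 + 0.2009 + 0.2052 = 2.5225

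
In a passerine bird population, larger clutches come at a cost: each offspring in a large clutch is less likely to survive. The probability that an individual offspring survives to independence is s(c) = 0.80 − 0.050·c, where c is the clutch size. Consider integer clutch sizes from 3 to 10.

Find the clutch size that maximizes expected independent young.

8

Expected independent young = c × s(c):
  c=3: 3 × 0.650 = 1.950
  c=4: 4 × 0.600 = 2.400
  c=5: 5 × 0.550 = 2.750
  c=6: 6 × 0.500 = 3.000
  c=7: 7 × 0.450 = 3.150
  c=8: 8 × 0.400 = 3.200
  c=9: 9 × 0.350 = 3.150
  c=10: 10 × 0.300 = 3.000
Maximum at c = 8 (3.200 independent young).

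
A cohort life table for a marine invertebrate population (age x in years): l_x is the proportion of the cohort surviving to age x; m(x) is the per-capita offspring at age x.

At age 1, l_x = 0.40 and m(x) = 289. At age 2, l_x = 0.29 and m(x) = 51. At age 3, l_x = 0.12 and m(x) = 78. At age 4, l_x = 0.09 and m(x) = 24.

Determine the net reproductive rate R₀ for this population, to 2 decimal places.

R₀ = Σ l_x m(x):
  age 1: 0.40 × 289 = 115.6000
  age 2: 0.29 × 51 = 14.7900
  age 3: 0.12 × 78 = 9.3600
  age 4: 0.09 × 24 = 2.1600
R₀ = 115.6000 + 14.7900 + 9.3600 + 2.1600 = 141.9100

141.91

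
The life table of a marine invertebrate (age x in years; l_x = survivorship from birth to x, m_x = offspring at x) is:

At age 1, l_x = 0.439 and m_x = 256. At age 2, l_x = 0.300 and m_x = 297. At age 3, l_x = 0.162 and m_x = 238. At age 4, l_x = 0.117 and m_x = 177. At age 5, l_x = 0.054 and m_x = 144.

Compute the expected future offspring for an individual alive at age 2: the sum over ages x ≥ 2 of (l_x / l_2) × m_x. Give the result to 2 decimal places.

l_2 = 0.300. Conditional survival from age 2 to x is l_x / l_2.
  x=2: (0.300/0.300) × 297 = 297.0000
  x=3: (0.162/0.300) × 238 = 128.5200
  x=4: (0.117/0.300) × 177 = 69.0300
  x=5: (0.054/0.300) × 144 = 25.9200
Sum = 297.0000 + 128.5200 + 69.0300 + 25.9200 = 520.4700

520.47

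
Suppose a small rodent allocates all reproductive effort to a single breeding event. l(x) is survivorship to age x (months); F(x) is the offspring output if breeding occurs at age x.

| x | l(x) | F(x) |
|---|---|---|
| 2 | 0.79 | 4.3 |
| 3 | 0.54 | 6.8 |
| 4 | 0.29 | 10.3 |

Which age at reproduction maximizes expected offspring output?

Expected offspring if breeding at age x = l(x) × F(x):
  age 2: 0.79 × 4.3 = 3.397
  age 3: 0.54 × 6.8 = 3.672
  age 4: 0.29 × 10.3 = 2.987
Maximum at age 3 (3.672).

3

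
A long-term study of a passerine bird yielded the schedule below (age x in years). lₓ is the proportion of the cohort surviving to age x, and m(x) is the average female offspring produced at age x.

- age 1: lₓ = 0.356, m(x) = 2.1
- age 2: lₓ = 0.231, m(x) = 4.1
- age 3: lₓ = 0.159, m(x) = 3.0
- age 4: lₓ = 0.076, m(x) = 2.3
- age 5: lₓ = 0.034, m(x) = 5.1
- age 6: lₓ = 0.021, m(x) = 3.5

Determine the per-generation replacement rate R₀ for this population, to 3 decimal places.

2.593

R₀ = Σ lₓ m(x):
  age 1: 0.356 × 2.1 = 0.7476
  age 2: 0.231 × 4.1 = 0.9471
  age 3: 0.159 × 3.0 = 0.4770
  age 4: 0.076 × 2.3 = 0.1748
  age 5: 0.034 × 5.1 = 0.1734
  age 6: 0.021 × 3.5 = 0.0735
R₀ = 0.7476 + 0.9471 + 0.4770 + 0.1748 + 0.1734 + 0.0735 = 2.5934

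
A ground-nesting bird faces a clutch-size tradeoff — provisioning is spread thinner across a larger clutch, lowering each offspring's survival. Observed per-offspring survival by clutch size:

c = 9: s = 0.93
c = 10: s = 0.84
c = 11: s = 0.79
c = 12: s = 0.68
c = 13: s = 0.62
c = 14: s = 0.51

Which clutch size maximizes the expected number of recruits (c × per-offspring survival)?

Expected recruits = c × s(c):
  c=9: 9 × 0.93 = 8.370
  c=10: 10 × 0.84 = 8.400
  c=11: 11 × 0.79 = 8.690
  c=12: 12 × 0.68 = 8.160
  c=13: 13 × 0.62 = 8.060
  c=14: 14 × 0.51 = 7.140
Maximum at c = 11 (8.690 recruits).

11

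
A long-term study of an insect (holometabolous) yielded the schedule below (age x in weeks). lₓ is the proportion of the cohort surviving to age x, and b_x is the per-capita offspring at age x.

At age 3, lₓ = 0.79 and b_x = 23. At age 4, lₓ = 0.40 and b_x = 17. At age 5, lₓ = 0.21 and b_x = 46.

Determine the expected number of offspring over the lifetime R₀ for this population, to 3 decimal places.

34.630

R₀ = Σ lₓ b_x:
  age 3: 0.79 × 23 = 18.1700
  age 4: 0.40 × 17 = 6.8000
  age 5: 0.21 × 46 = 9.6600
R₀ = 18.1700 + 6.8000 + 9.6600 = 34.6300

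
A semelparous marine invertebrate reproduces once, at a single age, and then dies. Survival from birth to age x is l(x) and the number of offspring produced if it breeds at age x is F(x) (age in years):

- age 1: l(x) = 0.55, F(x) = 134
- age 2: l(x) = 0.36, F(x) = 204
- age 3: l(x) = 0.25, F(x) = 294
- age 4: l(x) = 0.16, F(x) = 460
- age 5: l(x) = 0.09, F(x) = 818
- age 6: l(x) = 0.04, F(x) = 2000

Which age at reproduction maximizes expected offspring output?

6

Expected offspring if breeding at age x = l(x) × F(x):
  age 1: 0.55 × 134 = 73.700
  age 2: 0.36 × 204 = 73.440
  age 3: 0.25 × 294 = 73.500
  age 4: 0.16 × 460 = 73.600
  age 5: 0.09 × 818 = 73.620
  age 6: 0.04 × 2000 = 80.000
Maximum at age 6 (80.000).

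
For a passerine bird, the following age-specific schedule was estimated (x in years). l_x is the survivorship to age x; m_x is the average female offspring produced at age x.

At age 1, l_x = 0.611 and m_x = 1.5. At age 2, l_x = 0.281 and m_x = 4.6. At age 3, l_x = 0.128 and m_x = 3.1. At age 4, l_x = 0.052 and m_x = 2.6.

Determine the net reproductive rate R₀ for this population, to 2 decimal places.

2.74

R₀ = Σ l_x m_x:
  age 1: 0.611 × 1.5 = 0.9165
  age 2: 0.281 × 4.6 = 1.2926
  age 3: 0.128 × 3.1 = 0.3968
  age 4: 0.052 × 2.6 = 0.1352
R₀ = 0.9165 + 1.2926 + 0.3968 + 0.1352 = 2.7411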